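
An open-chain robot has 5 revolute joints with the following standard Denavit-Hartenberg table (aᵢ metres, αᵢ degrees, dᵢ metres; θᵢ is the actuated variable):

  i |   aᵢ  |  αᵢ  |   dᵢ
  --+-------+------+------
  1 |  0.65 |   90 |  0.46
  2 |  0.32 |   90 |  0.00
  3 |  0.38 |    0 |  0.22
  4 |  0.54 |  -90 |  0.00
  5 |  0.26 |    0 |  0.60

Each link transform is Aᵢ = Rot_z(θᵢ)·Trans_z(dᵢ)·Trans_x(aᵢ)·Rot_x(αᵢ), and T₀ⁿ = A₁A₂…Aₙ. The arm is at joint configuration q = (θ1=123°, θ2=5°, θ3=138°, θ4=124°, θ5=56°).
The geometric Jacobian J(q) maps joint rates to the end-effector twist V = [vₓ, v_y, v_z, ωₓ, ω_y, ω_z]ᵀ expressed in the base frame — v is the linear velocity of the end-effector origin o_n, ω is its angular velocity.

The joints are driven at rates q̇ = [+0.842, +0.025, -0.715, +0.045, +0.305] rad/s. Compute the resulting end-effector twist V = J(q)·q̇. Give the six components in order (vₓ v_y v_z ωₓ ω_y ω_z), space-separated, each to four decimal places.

-0.4838 -1.2098 0.0297 -0.1467 0.1939 1.5358

o_n = [-1.0713, 0.7169, 0.5023]
J₁: ẑ×o_n = [-0.7169, -1.0713, 0.0000], ω = ẑ
J2: z=[0.8387, 0.5446, 0.0000] o=[-0.3540, 0.5451, 0.4600] → [0.0230, -0.0355, 0.5347, 0.8387, 0.5446, 0.0000]
J3: z=[-0.0475, 0.0731, -0.9962] o=[-0.5276, 0.8125, 0.4879] → [-0.0941, 0.5422, 0.0443, -0.0475, 0.0731, -0.9962]
J4: z=[-0.0475, 0.0731, -0.9962] o=[-0.1716, 0.7311, 0.2441] → [0.0047, 0.9085, 0.0664, -0.0475, 0.0731, -0.9962]
J5: z=[-0.6540, 0.7515, 0.0863] o=[-0.5793, 0.3771, 0.2376] → [0.1696, 0.1307, 0.1475, -0.6540, 0.7515, 0.0863]
V = J·q̇ = [-0.4838, -1.2098, 0.0297, -0.1467, 0.1939, 1.5358]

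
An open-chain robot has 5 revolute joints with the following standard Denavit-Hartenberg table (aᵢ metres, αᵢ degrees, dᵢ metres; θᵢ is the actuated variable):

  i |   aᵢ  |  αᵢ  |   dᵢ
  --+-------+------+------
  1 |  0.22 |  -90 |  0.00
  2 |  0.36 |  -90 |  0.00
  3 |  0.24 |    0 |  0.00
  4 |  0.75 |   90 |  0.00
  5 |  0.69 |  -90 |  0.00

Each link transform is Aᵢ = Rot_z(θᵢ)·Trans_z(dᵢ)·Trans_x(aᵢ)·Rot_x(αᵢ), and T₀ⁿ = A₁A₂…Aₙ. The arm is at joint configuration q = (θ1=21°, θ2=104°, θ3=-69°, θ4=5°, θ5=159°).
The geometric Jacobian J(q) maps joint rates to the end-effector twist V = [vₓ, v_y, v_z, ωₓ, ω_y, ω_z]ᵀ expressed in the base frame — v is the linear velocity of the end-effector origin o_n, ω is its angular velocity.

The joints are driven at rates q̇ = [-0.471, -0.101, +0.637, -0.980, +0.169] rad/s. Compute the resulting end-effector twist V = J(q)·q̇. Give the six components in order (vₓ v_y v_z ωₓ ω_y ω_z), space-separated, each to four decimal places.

0.2616 0.0887 -0.1517 0.3547 0.1073 -0.4066

o_n = [-0.2442, 0.2481, -0.4180]
J₁: ẑ×o_n = [-0.2481, -0.2442, 0.0000], ω = ẑ
J2: z=[-0.3584, 0.9336, 0.0000] o=[0.2054, 0.0788, 0.0000] → [-0.3902, -0.1498, 0.3591, -0.3584, 0.9336, 0.0000]
J3: z=[-0.9058, -0.3477, 0.2419] o=[0.1241, 0.0476, -0.3493] → [-0.0246, -0.1513, -0.3097, -0.9058, -0.3477, 0.2419]
J4: z=[-0.9058, -0.3477, 0.2419] o=[0.0244, 0.2494, -0.4328] → [-0.0049, -0.0516, -0.0923, -0.9058, -0.3477, 0.2419]
J5: z=[0.0459, 0.4872, 0.8721] o=[-0.2915, 0.8502, -0.7518] → [0.6876, 0.0259, -0.0507, 0.0459, 0.4872, 0.8721]
V = J·q̇ = [0.2616, 0.0887, -0.1517, 0.3547, 0.1073, -0.4066]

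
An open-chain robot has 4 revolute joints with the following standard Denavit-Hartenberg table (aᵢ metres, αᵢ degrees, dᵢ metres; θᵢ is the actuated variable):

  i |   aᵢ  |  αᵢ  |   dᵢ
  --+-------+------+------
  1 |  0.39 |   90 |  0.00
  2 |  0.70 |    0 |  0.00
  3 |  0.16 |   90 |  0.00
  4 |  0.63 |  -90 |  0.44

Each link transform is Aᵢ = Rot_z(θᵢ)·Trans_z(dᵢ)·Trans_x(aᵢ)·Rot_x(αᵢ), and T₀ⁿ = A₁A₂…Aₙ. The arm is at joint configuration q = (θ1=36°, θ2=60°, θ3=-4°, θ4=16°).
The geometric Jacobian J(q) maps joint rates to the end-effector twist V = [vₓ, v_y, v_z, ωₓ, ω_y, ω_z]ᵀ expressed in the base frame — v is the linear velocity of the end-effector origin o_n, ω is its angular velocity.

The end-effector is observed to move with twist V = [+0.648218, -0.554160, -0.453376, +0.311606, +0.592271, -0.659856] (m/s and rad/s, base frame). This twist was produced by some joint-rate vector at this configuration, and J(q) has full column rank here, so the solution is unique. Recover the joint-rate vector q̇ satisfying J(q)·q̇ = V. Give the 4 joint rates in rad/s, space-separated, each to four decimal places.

-0.2550 -0.3270 0.0310 0.7240

o_n = [1.3422, 0.7605, 0.9949]
J₁: ẑ×o_n = [-0.7605, 1.3422, 0.0000], ω = ẑ
J2: z=[0.5878, -0.8090, 0.0000] o=[0.3155, 0.2292, 0.0000] → [-0.8049, -0.5848, 1.1429, 0.5878, -0.8090, 0.0000]
J3: z=[0.5878, -0.8090, 0.0000] o=[0.5987, 0.4350, 0.6062] → [-0.3144, -0.2284, 0.7929, 0.5878, -0.8090, 0.0000]
J4: z=[0.6707, 0.4873, -0.5592] o=[0.6711, 0.4876, 0.7389] → [0.2774, -0.5470, -0.1440, 0.6707, 0.4873, -0.5592]
q̇ = J⁺·V = [-0.2550, -0.3270, 0.0310, 0.7240]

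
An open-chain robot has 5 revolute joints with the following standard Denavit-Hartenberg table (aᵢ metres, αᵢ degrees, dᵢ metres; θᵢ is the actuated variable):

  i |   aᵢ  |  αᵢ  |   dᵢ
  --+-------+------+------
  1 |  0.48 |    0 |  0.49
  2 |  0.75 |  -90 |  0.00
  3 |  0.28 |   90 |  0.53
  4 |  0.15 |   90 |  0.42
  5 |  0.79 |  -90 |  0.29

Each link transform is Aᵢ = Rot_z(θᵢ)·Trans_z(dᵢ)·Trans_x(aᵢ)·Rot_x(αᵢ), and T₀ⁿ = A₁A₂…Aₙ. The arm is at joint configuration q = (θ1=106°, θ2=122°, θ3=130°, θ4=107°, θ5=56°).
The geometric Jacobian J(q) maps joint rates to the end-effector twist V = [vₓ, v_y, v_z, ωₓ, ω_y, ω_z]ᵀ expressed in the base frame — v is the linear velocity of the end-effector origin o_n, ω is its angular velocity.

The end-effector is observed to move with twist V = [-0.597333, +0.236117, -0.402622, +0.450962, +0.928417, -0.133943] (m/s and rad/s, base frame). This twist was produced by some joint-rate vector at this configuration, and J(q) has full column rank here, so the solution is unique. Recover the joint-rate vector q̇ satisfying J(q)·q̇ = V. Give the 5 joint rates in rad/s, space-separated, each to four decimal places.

o_n = [-0.1424, -1.3144, -0.4954]
J₁: ẑ×o_n = [1.3144, -0.1424, 0.0000], ω = ẑ
J2: z=[0.0000, 0.0000, 1.0000] o=[-0.1323, 0.4614, 0.4900] → [1.7758, -0.0101, 0.0000, 0.0000, 0.0000, 1.0000]
J3: z=[0.7431, -0.6691, 0.0000] o=[-0.6342, -0.0960, 0.4900] → [0.6593, 0.7323, -0.5764, 0.7431, -0.6691, 0.0000]
J4: z=[-0.5126, -0.5693, -0.6428] o=[-0.1199, -0.3168, 0.2755] → [-0.2023, -0.3806, 0.4985, -0.5126, -0.5693, -0.6428]
J5: z=[0.6286, 0.2612, -0.7326] o=[-0.2474, -0.6729, 0.0391] → [-0.6095, 0.2591, -0.4306, 0.6286, 0.2612, -0.7326]
q̇ = J⁺·V = [-0.7340, 0.4720, -0.4510, -0.8420, 0.5640]

-0.7340 0.4720 -0.4510 -0.8420 0.5640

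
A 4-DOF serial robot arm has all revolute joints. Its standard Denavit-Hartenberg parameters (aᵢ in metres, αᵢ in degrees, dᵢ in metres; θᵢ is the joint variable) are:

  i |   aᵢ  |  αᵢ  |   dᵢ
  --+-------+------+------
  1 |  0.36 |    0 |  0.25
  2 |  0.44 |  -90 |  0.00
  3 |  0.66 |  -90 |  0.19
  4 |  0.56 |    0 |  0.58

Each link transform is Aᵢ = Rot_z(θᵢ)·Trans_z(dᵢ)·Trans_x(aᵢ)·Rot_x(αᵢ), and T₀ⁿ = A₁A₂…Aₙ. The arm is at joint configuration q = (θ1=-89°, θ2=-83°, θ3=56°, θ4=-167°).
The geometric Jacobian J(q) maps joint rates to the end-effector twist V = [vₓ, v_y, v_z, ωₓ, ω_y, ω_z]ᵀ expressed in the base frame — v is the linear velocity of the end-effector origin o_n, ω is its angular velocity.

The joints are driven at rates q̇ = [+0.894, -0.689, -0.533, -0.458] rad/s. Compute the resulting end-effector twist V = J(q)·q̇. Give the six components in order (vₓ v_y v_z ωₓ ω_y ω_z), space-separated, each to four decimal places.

0.1625 0.2308 -0.1744 -0.4502 0.4750 0.4611

o_n = [0.0274, -0.6761, -0.1691]
J₁: ẑ×o_n = [0.6761, 0.0274, -0.0000], ω = ẑ
J2: z=[0.0000, 0.0000, 1.0000] o=[0.0063, -0.3599, 0.2500] → [0.3161, 0.0211, -0.0000, 0.0000, 0.0000, 1.0000]
J3: z=[0.1392, -0.9903, 0.0000] o=[-0.4294, -0.4212, 0.2500] → [0.4151, 0.0583, 0.4169, 0.1392, -0.9903, 0.0000]
J4: z=[0.8210, 0.1154, -0.5592] o=[-0.7685, -0.6607, -0.2972] → [0.0062, -0.5501, -0.1044, 0.8210, 0.1154, -0.5592]
V = J·q̇ = [0.1625, 0.2308, -0.1744, -0.4502, 0.4750, 0.4611]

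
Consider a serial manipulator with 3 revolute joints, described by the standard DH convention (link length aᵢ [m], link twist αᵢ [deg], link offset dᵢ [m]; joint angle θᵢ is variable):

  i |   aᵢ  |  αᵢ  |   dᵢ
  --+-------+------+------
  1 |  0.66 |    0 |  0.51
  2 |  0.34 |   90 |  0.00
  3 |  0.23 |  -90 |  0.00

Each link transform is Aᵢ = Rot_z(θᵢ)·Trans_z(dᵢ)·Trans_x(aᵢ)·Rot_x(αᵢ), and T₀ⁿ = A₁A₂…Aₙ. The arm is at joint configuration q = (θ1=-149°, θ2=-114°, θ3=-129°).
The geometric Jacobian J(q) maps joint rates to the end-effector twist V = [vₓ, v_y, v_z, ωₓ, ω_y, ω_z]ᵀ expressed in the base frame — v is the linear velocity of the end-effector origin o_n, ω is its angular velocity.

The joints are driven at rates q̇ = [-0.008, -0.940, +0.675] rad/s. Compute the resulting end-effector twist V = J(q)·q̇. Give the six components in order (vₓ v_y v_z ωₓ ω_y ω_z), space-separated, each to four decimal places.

o_n = [-0.5895, -0.1461, 0.3313]
J₁: ẑ×o_n = [0.1461, -0.5895, 0.0000], ω = ẑ
J2: z=[0.0000, 0.0000, 1.0000] o=[-0.5657, -0.3399, 0.5100] → [-0.1938, -0.0238, 0.0000, 0.0000, 0.0000, 1.0000]
J3: z=[0.9925, 0.1219, 0.0000] o=[-0.6072, -0.0025, 0.5100] → [-0.0218, 0.1774, -0.1447, 0.9925, 0.1219, 0.0000]
V = J·q̇ = [0.1663, 0.1468, -0.0977, 0.6700, 0.0823, -0.9480]

0.1663 0.1468 -0.0977 0.6700 0.0823 -0.9480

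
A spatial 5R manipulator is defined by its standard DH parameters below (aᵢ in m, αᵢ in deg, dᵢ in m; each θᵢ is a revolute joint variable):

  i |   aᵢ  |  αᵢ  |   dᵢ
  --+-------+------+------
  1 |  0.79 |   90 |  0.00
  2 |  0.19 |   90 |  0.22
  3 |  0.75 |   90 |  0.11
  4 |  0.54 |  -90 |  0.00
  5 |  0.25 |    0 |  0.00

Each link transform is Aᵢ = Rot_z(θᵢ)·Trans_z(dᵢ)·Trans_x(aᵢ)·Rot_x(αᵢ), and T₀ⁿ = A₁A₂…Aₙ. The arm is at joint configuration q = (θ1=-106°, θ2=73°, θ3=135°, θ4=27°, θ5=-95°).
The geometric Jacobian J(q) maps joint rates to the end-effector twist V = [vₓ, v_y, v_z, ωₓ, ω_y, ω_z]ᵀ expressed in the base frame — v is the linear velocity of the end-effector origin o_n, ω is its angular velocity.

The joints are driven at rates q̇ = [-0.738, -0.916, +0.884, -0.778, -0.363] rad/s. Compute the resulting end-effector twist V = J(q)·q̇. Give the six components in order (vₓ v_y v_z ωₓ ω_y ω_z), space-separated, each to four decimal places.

0.4055 2.0887 -1.0019 1.2033 -0.6999 -1.5394

o_n = [-1.4736, -0.5935, -0.5702]
J₁: ẑ×o_n = [0.5935, -1.4736, 0.0000], ω = ẑ
J2: z=[-0.9613, 0.2756, 0.0000] o=[-0.2178, -0.7594, 0.0000] → [-0.1572, -0.5481, 0.1867, -0.9613, 0.2756, 0.0000]
J3: z=[-0.2636, -0.9193, -0.2924] o=[-0.4445, -0.7522, 0.1817] → [0.7376, 0.1027, -0.9878, -0.2636, -0.9193, -0.2924]
J4: z=[-0.7367, -0.0038, 0.6762] o=[-0.9406, -0.5580, -0.3576] → [0.0248, -0.5171, 0.0241, -0.7367, -0.0038, 0.6762]
J5: z=[0.0479, -0.9978, 0.0465] o=[-1.3048, -0.5940, -0.7547] → [-0.1840, -0.0167, -0.1684, 0.0479, -0.9978, 0.0465]
V = J·q̇ = [0.4055, 2.0887, -1.0019, 1.2033, -0.6999, -1.5394]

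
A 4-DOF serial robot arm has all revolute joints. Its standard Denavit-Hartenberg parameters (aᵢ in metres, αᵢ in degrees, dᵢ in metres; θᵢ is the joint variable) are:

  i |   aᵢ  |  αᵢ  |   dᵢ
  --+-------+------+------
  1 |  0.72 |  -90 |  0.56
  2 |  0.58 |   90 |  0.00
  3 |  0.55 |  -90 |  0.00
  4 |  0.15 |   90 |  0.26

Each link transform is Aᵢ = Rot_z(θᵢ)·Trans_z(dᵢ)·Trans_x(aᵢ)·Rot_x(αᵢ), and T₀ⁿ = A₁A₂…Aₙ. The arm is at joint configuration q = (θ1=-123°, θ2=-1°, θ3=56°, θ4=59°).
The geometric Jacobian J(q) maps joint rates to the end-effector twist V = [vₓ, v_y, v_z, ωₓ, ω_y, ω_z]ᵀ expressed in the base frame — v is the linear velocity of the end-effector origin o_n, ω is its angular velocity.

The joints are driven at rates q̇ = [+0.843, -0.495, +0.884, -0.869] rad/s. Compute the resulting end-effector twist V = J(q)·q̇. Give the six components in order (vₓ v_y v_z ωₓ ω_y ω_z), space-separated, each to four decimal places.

1.7553 0.0886 0.4130 -1.2066 -0.0569 1.7394

o_n = [-0.2248, -1.5679, 0.4439]
J₁: ẑ×o_n = [1.5679, -0.2248, 0.0000], ω = ẑ
J2: z=[0.8387, -0.5446, 0.0000] o=[-0.3921, -0.6038, 0.5600] → [0.0632, 0.0973, -0.7173, 0.8387, -0.5446, 0.0000]
J3: z=[0.0095, 0.0146, 0.9998] o=[-0.7080, -1.0902, 0.5701] → [0.4757, 0.4843, -0.0116, 0.0095, 0.0146, 0.9998]
J4: z=[0.9204, 0.3906, -0.0145] o=[-0.4931, -1.5964, 0.5755] → [-0.0510, 0.1172, -0.0785, 0.9204, 0.3906, -0.0145]
V = J·q̇ = [1.7553, 0.0886, 0.4130, -1.2066, -0.0569, 1.7394]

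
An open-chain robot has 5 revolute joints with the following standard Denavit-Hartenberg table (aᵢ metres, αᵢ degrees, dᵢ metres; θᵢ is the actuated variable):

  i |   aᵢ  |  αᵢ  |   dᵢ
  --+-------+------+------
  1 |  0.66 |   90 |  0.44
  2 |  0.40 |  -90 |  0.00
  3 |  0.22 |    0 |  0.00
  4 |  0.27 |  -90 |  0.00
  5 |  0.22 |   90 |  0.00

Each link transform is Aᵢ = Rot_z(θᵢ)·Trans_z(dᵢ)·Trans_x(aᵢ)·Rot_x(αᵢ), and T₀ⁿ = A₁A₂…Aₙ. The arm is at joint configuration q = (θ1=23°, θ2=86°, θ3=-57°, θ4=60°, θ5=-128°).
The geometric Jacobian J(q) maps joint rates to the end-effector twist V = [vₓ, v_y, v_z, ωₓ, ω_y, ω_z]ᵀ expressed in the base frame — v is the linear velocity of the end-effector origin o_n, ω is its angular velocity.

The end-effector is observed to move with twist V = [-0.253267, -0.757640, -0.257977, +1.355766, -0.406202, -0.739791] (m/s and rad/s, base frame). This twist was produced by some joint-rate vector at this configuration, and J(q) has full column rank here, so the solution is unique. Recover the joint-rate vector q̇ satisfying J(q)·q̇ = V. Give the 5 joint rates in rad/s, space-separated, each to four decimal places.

o_n = [0.5597, 0.0448, 1.1047]
J₁: ẑ×o_n = [-0.0448, 0.5597, 0.0000], ω = ẑ
J2: z=[0.3907, -0.9205, 0.0000] o=[0.6075, 0.2579, 0.4400] → [-0.6119, -0.2597, -0.1273, 0.3907, -0.9205, 0.0000]
J3: z=[-0.9183, -0.3898, 0.0698] o=[0.6332, 0.2688, 0.8390] → [-0.0879, 0.2388, 0.1770, -0.9183, -0.3898, 0.0698]
J4: z=[-0.9183, -0.3898, 0.0698] o=[0.7130, 0.1022, 0.9586] → [-0.0530, 0.1235, -0.0070, -0.9183, -0.3898, 0.0698]
J5: z=[-0.3936, 0.9178, -0.0522] o=[0.7248, 0.1226, 1.2275] → [-0.1168, -0.0397, 0.1822, -0.3936, 0.9178, -0.0522]
q̇ = J⁺·V = [-0.6770, 0.6490, -0.7420, -0.3490, -0.2550]

-0.6770 0.6490 -0.7420 -0.3490 -0.2550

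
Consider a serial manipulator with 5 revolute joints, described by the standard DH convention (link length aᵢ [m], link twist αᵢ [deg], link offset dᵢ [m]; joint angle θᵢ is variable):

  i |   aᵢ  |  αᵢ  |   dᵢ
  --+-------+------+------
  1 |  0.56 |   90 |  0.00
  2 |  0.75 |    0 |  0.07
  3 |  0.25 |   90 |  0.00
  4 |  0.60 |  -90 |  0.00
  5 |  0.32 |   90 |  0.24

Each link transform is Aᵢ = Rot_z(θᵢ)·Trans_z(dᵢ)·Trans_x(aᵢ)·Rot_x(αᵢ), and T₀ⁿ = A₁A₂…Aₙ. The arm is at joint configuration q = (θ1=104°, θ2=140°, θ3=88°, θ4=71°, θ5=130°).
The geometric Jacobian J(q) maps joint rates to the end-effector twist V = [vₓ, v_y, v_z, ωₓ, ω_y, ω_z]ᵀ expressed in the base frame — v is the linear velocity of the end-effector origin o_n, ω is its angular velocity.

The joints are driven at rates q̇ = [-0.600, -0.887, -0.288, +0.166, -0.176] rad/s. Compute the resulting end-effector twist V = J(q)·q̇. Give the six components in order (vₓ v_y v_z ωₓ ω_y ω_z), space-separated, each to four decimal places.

0.0967 -0.1226 0.4356 -1.1389 -0.5259 -0.6126

o_n = [0.4894, 0.1904, 0.2055]
J₁: ẑ×o_n = [-0.1904, 0.4894, 0.0000], ω = ẑ
J2: z=[0.9703, 0.2419, 0.0000] o=[-0.1355, 0.5434, 0.0000] → [0.0497, -0.1994, -0.4937, 0.9703, 0.2419, 0.0000]
J3: z=[0.9703, 0.2419, 0.0000] o=[0.0714, 0.0028, 0.4821] → [-0.0669, 0.2684, 0.0808, 0.9703, 0.2419, 0.0000]
J4: z=[0.1798, -0.7211, 0.6691] o=[0.1119, -0.1595, 0.2963] → [-0.1686, 0.2689, 0.3351, 0.1798, -0.7211, 0.6691]
J5: z=[0.1628, 0.6926, 0.7027] o=[0.6940, -0.1491, 0.1511] → [-0.2008, -0.1526, 0.1969, 0.1628, 0.6926, 0.7027]
V = J·q̇ = [0.0967, -0.1226, 0.4356, -1.1389, -0.5259, -0.6126]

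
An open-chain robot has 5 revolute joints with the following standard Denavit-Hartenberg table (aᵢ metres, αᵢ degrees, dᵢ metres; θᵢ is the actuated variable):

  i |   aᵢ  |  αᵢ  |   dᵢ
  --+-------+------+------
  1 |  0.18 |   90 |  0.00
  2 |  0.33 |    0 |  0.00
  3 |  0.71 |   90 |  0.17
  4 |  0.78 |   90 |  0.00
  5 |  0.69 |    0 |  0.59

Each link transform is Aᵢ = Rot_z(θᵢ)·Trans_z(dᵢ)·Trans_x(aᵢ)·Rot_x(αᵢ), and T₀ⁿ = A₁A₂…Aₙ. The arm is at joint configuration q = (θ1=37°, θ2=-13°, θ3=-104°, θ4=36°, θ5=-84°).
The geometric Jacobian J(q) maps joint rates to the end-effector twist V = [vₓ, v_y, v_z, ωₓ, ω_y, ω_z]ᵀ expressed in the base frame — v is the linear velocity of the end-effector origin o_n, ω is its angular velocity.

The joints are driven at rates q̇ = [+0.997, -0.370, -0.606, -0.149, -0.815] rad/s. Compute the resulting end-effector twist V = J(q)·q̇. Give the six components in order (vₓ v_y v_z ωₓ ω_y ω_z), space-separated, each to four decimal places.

o_n = [0.3722, 0.0381, -1.9416]
J₁: ẑ×o_n = [-0.0381, 0.3722, 0.0000], ω = ẑ
J2: z=[0.6018, -0.7986, 0.0000] o=[0.1438, 0.1083, 0.0000] → [1.5507, 1.1685, 0.1402, 0.6018, -0.7986, 0.0000]
J3: z=[0.6018, -0.7986, 0.0000] o=[0.4005, 0.3018, -0.0742] → [1.4914, 1.1238, -0.1813, 0.6018, -0.7986, 0.0000]
J4: z=[-0.7116, -0.5362, 0.4540] o=[0.2454, -0.0279, -0.7068] → [0.6321, -0.8211, 0.0210, -0.7116, -0.5362, 0.4540]
J5: z=[-0.7000, 0.4855, -0.5237] o=[0.2926, -0.5665, -1.2691] → [-0.0099, -0.5125, -0.4619, -0.7000, 0.4855, -0.5237]
V = J·q̇ = [-1.6017, -0.2023, 0.4313, 0.0892, 0.4637, 1.3562]

-1.6017 -0.2023 0.4313 0.0892 0.4637 1.3562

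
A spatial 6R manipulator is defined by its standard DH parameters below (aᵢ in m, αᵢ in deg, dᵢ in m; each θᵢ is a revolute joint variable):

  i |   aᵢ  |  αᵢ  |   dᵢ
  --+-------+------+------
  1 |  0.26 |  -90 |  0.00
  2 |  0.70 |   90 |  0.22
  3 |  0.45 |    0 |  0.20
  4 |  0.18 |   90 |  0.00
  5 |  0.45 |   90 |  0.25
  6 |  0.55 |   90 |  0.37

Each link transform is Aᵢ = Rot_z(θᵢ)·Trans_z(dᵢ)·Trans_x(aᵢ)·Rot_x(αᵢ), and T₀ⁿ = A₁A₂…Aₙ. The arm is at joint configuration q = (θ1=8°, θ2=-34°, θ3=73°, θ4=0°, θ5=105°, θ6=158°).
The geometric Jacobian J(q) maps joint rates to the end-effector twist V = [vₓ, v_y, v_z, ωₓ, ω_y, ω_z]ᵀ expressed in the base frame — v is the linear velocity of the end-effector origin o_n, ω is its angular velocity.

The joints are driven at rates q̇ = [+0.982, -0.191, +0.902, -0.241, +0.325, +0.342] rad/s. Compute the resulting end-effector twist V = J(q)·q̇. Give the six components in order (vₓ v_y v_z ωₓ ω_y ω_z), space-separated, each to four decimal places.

o_n = [1.1537, 1.2182, 0.9965]
J₁: ẑ×o_n = [-1.2182, 1.1537, 0.0000], ω = ẑ
J2: z=[-0.1392, 0.9903, 0.0000] o=[0.2575, 0.0362, 0.0000] → [0.9868, 0.1387, -1.0520, -0.1392, 0.9903, 0.0000]
J3: z=[-0.5538, -0.0778, 0.8290] o=[0.8015, 0.3348, 0.3914] → [-0.7794, 0.6270, -0.4618, -0.5538, -0.0778, 0.8290]
J4: z=[-0.5538, -0.0778, 0.8290] o=[0.7389, 0.7606, 0.6308] → [-0.4078, 0.5463, -0.2211, -0.5538, -0.0778, 0.8290]
J5: z=[0.8258, -0.1792, 0.5348] o=[0.7581, 0.9371, 0.6602] → [-0.2105, -0.0661, 0.3030, 0.8258, -0.1792, 0.5348]
J6: z=[-0.0400, 0.9272, 0.3725] o=[0.7114, 0.7443, 1.1352] → [-0.3052, 0.1592, -0.4290, -0.0400, 0.9272, 0.3725]
V = J·q̇ = [-2.1623, 1.5732, -0.2105, -0.0848, 0.0183, 1.8312]

-2.1623 1.5732 -0.2105 -0.0848 0.0183 1.8312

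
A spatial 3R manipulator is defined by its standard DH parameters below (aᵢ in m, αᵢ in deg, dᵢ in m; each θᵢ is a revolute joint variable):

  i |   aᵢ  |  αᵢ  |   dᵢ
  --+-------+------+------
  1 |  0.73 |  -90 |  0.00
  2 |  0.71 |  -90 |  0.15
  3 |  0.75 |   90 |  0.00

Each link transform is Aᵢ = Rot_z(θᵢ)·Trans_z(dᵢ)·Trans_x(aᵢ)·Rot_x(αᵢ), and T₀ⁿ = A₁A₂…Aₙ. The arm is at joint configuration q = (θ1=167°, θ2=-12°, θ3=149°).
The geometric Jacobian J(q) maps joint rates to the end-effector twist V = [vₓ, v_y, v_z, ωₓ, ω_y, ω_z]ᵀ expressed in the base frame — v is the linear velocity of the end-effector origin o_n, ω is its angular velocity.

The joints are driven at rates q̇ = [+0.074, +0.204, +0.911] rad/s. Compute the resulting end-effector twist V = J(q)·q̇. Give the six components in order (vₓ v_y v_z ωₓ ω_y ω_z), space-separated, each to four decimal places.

o_n = [-0.7221, 0.4092, 0.0140]
J₁: ẑ×o_n = [-0.4092, -0.7221, 0.0000], ω = ẑ
J2: z=[-0.2250, -0.9744, 0.0000] o=[-0.7113, 0.1642, 0.0000] → [-0.0136, 0.0031, -0.0657, -0.2250, -0.9744, 0.0000]
J3: z=[-0.2026, 0.0468, -0.9781] o=[-1.4217, 0.1743, 0.1476] → [0.2235, -0.7114, -0.0803, -0.2026, 0.0468, -0.9781]
V = J·q̇ = [0.1706, -0.7009, -0.0866, -0.2304, -0.1562, -0.8171]

0.1706 -0.7009 -0.0866 -0.2304 -0.1562 -0.8171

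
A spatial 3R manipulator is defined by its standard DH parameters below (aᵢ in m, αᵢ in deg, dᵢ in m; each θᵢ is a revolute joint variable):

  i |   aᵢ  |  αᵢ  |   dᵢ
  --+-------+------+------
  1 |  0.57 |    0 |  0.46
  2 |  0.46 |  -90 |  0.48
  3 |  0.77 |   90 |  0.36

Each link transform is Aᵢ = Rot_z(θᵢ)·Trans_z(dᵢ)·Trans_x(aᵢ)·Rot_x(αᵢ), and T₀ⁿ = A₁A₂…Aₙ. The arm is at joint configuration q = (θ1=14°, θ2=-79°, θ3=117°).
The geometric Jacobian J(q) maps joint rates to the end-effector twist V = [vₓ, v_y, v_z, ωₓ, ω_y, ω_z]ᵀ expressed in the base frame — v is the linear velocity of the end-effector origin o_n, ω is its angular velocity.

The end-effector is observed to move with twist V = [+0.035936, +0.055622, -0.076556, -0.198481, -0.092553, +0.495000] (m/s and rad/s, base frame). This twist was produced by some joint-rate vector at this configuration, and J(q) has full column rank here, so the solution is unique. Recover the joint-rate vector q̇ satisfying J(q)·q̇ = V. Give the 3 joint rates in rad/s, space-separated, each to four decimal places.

0.0130 0.4820 -0.2190

o_n = [0.9260, 0.1900, 0.2539]
J₁: ẑ×o_n = [-0.1900, 0.9260, 0.0000], ω = ẑ
J2: z=[0.0000, 0.0000, 1.0000] o=[0.5531, 0.1379, 0.4600] → [-0.0521, 0.3729, 0.0000, 0.0000, 0.0000, 1.0000]
J3: z=[0.9063, 0.4226, 0.0000] o=[0.7475, -0.2790, 0.9400] → [-0.2899, 0.6218, 0.3496, 0.9063, 0.4226, 0.0000]
q̇ = J⁺·V = [0.0130, 0.4820, -0.2190]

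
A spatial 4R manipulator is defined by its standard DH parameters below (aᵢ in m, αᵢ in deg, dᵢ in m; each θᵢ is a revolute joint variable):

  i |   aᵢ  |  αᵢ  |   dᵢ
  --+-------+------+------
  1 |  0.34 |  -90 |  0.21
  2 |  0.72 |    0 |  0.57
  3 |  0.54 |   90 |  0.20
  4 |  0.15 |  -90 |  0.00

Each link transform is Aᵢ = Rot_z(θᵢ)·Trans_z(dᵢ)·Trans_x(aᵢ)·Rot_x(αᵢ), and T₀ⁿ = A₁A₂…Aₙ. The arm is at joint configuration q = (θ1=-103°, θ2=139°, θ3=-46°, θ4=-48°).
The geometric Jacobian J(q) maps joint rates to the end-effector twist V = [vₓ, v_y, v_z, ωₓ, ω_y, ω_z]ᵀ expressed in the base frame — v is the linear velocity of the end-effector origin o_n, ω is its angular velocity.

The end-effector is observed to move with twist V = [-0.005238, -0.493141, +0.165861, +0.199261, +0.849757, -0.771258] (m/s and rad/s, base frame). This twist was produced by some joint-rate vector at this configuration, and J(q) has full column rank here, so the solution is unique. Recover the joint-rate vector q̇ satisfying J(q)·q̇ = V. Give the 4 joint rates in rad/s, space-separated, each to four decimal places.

o_n = [0.6949, 0.0827, -0.9019]
J₁: ẑ×o_n = [-0.0827, 0.6949, 0.0000], ω = ẑ
J2: z=[0.9744, -0.2250, 0.0000] o=[-0.0765, -0.3313, 0.2100] → [0.2501, 1.0834, 0.5769, 0.9744, -0.2250, 0.0000]
J3: z=[0.9744, -0.2250, 0.0000] o=[0.6011, 0.0700, -0.2624] → [0.1439, 0.6231, 0.0335, 0.9744, -0.2250, 0.0000]
J4: z=[-0.2246, -0.9730, -0.0523] o=[0.8024, 0.0525, -0.8016] → [0.0991, -0.0169, -0.1113, -0.2246, -0.9730, -0.0523]
q̇ = J⁺·V = [-0.8170, 0.1260, -0.1230, -0.8740]

-0.8170 0.1260 -0.1230 -0.8740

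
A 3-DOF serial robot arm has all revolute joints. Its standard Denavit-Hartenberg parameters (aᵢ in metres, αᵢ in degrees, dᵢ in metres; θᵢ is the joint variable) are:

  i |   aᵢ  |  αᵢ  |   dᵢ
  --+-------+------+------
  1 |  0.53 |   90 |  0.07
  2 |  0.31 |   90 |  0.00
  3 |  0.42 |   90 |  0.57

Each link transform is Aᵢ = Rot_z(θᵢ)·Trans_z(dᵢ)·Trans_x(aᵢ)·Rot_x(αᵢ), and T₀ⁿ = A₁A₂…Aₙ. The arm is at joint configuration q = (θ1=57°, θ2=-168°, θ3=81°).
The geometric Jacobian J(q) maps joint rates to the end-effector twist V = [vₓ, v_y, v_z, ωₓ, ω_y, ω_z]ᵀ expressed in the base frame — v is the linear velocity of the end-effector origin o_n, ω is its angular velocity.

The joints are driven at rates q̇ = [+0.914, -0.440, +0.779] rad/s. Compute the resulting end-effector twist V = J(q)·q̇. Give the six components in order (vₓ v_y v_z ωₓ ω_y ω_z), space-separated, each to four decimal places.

0.5027 0.7540 0.2810 -0.4572 0.1038 1.6760

o_n = [0.3719, -0.1890, 0.5494]
J₁: ẑ×o_n = [0.1890, 0.3719, -0.0000], ω = ẑ
J2: z=[0.8387, -0.5446, 0.0000] o=[0.2887, 0.4445, 0.0700] → [-0.2611, -0.4021, -0.4860, 0.8387, -0.5446, 0.0000]
J3: z=[-0.1132, -0.1744, 0.9781] o=[0.1235, 0.1902, 0.0055] → [0.2761, 0.3045, 0.0862, -0.1132, -0.1744, 0.9781]
V = J·q̇ = [0.5027, 0.7540, 0.2810, -0.4572, 0.1038, 1.6760]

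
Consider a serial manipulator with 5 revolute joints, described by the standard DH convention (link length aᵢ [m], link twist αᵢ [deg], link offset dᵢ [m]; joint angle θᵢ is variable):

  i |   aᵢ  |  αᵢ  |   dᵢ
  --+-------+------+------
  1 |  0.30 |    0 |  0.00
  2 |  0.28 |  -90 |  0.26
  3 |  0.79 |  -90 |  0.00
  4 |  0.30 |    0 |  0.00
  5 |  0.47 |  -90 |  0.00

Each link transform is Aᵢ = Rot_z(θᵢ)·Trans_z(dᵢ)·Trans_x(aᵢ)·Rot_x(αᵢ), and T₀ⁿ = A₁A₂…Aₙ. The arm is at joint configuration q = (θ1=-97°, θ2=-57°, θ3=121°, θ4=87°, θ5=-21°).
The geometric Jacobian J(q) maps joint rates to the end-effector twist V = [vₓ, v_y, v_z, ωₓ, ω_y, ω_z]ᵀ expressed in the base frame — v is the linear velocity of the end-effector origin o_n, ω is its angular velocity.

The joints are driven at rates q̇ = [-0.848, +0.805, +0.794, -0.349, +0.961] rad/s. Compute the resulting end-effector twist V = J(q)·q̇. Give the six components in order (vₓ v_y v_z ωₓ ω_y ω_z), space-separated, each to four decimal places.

o_n = [-0.1463, 0.4597, -0.5945]
J₁: ẑ×o_n = [-0.4597, -0.1463, 0.0000], ω = ẑ
J2: z=[0.0000, 0.0000, 1.0000] o=[-0.0366, -0.2978, 0.0000] → [-0.7575, -0.1098, 0.0000, 0.0000, 0.0000, 1.0000]
J3: z=[0.4384, -0.8988, 0.0000] o=[-0.2882, -0.4205, 0.2600] → [0.7680, 0.3746, 0.5134, 0.4384, -0.8988, 0.0000]
J4: z=[0.7704, 0.3758, 0.5150] o=[0.0775, -0.2421, -0.4172] → [-0.4281, 0.0213, 0.6248, 0.7704, 0.3758, 0.5150]
J5: z=[0.7704, 0.3758, 0.5150] o=[-0.0466, 0.0307, -0.4306] → [-0.2826, 0.0749, 0.3680, 0.7704, 0.3758, 0.5150]
V = J·q̇ = [0.2677, 0.3976, 0.5433, 0.8196, -0.4837, 0.2722]

0.2677 0.3976 0.5433 0.8196 -0.4837 0.2722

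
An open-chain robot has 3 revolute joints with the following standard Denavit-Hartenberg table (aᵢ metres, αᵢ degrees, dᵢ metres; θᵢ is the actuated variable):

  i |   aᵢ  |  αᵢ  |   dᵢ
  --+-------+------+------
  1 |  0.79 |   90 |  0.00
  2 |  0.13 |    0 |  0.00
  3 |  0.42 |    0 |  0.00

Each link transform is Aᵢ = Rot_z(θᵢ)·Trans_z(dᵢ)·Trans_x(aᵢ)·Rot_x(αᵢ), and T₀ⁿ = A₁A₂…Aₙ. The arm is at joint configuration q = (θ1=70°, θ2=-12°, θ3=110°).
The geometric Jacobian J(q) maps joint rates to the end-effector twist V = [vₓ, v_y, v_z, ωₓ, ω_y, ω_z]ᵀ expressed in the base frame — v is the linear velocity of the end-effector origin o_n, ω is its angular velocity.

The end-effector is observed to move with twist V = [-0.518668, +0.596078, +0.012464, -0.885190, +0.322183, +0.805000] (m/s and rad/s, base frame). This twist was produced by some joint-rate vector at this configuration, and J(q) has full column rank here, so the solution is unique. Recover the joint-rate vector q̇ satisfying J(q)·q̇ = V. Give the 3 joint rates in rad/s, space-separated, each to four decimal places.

0.8050 -0.3350 -0.6070

o_n = [0.2937, 0.8069, 0.3889]
J₁: ẑ×o_n = [-0.8069, 0.2937, 0.0000], ω = ẑ
J2: z=[0.9397, -0.3420, 0.0000] o=[0.2702, 0.7424, 0.0000] → [-0.1330, -0.3654, 0.0687, 0.9397, -0.3420, 0.0000]
J3: z=[0.9397, -0.3420, 0.0000] o=[0.3137, 0.8618, -0.0270] → [-0.1423, -0.3908, -0.0585, 0.9397, -0.3420, 0.0000]
q̇ = J⁺·V = [0.8050, -0.3350, -0.6070]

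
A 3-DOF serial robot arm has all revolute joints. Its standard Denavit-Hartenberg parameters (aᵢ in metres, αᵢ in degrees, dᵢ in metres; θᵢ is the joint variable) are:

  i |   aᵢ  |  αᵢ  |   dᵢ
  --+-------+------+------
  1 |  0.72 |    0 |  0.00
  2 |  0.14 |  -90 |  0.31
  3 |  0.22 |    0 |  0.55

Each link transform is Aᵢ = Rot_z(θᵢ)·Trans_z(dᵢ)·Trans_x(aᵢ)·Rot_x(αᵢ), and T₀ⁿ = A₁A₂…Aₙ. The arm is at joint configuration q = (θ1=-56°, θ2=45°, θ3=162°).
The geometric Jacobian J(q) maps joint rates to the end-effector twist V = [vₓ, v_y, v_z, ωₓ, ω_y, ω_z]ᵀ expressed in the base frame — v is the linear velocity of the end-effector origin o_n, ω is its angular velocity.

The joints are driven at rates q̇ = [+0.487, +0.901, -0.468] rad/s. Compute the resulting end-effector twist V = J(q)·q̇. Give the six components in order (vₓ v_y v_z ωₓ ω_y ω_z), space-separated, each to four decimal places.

-0.4458 0.2413 -0.0979 -0.0893 -0.4594 1.3880

o_n = [0.4396, -0.0438, 0.2420]
J₁: ẑ×o_n = [0.0438, 0.4396, -0.0000], ω = ẑ
J2: z=[0.0000, 0.0000, 1.0000] o=[0.4026, -0.5969, 0.0000] → [-0.5531, 0.0370, 0.0000, 0.0000, 0.0000, 1.0000]
J3: z=[0.1908, 0.9816, 0.0000] o=[0.5400, -0.6236, 0.3100] → [-0.0667, 0.0130, 0.2092, 0.1908, 0.9816, 0.0000]
V = J·q̇ = [-0.4458, 0.2413, -0.0979, -0.0893, -0.4594, 1.3880]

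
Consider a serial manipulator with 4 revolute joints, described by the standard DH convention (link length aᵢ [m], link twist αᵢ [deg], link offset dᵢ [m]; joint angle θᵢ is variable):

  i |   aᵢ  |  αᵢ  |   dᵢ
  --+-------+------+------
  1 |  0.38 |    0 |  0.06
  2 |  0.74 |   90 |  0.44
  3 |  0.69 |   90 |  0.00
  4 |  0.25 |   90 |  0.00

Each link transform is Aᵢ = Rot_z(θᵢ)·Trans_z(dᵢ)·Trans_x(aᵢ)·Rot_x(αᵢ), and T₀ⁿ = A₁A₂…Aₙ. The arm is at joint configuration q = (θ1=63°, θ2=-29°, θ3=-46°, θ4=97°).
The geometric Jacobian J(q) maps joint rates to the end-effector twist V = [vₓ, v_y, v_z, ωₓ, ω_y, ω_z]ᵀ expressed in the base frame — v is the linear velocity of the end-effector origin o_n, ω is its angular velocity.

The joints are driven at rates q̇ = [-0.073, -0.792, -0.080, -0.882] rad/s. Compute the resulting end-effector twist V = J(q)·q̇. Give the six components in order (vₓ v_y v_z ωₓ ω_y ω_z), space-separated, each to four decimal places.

o_n = [1.3046, 0.8029, 0.0256]
J₁: ẑ×o_n = [-0.8029, 1.3046, 0.0000], ω = ẑ
J2: z=[0.0000, 0.0000, 1.0000] o=[0.1725, 0.3386, 0.0600] → [-0.4643, 1.1321, 0.0000, 0.0000, 0.0000, 1.0000]
J3: z=[0.5592, -0.8290, 0.0000] o=[0.7860, 0.7524, 0.5000] → [0.3933, 0.2653, 0.4581, 0.5592, -0.8290, 0.0000]
J4: z=[-0.5964, -0.4022, -0.6947] o=[1.1834, 1.0204, 0.0037] → [-0.1599, -0.0711, 0.1785, -0.5964, -0.4022, -0.6947]
V = J·q̇ = [0.5359, -0.9503, -0.1941, 0.4813, 0.4211, -0.2523]

0.5359 -0.9503 -0.1941 0.4813 0.4211 -0.2523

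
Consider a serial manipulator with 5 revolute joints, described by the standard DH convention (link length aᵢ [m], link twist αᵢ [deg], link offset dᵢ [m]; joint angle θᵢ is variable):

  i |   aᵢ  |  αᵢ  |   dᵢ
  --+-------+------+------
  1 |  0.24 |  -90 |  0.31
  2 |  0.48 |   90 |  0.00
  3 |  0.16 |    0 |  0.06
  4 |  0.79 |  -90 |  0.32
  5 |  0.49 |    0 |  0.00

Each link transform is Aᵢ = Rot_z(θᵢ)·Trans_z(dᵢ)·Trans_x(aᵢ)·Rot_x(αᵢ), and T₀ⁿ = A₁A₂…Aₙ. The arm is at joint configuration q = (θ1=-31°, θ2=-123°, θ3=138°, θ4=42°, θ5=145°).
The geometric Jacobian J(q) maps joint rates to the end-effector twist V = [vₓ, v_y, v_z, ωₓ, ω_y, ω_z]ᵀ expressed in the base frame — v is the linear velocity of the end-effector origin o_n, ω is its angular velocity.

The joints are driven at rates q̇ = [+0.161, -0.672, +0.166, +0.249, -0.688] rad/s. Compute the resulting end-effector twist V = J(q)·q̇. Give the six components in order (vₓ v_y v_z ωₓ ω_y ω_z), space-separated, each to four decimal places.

o_n = [0.2026, 0.0032, 0.2330]
J₁: ẑ×o_n = [-0.0032, 0.2026, 0.0000], ω = ẑ
J2: z=[0.5150, 0.8572, 0.0000] o=[0.2057, -0.1236, 0.3100] → [-0.0660, 0.0396, 0.0680, 0.5150, 0.8572, 0.0000]
J3: z=[-0.7189, 0.4319, -0.5446] o=[-0.0184, 0.0110, 0.7126] → [-0.2114, -0.4651, -0.0898, -0.7189, 0.4319, -0.5446]
J4: z=[-0.7189, 0.4319, -0.5446] o=[0.0492, 0.0954, 0.5802] → [-0.2002, -0.3331, -0.0000, -0.7189, 0.4319, -0.5446]
J5: z=[-0.5150, -0.8572, -0.0000] o=[0.1879, 0.0120, -0.2567] → [-0.4198, 0.2522, 0.0171, -0.5150, -0.8572, -0.0000]
V = J·q̇ = [0.2477, -0.3277, -0.0724, -0.2901, 0.1930, -0.0650]

0.2477 -0.3277 -0.0724 -0.2901 0.1930 -0.0650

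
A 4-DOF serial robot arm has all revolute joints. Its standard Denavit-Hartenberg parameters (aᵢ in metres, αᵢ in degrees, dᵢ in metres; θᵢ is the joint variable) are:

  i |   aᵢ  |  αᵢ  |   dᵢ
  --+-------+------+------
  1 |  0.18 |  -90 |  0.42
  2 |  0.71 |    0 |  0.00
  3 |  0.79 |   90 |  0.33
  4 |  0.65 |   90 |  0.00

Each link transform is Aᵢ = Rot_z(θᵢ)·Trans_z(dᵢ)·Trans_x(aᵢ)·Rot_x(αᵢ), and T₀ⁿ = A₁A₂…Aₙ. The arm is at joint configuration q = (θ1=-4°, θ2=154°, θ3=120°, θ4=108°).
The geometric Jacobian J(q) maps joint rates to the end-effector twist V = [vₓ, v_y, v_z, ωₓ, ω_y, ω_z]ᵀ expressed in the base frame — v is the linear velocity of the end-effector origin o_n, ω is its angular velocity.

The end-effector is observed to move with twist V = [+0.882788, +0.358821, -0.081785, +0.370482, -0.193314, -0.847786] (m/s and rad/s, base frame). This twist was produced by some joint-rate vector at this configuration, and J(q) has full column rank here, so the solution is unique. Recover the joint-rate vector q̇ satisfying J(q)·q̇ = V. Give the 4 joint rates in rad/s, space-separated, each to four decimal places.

o_n = [-0.3499, 0.9750, 0.6965]
J₁: ẑ×o_n = [-0.9750, -0.3499, 0.0000], ω = ẑ
J2: z=[0.0698, 0.9976, 0.0000] o=[0.1796, -0.0126, 0.4200] → [0.2758, -0.0193, 0.5970, 0.0698, 0.9976, 0.0000]
J3: z=[0.0698, 0.9976, 0.0000] o=[-0.4570, 0.0320, 0.1088] → [0.5863, -0.0410, -0.0411, 0.0698, 0.9976, 0.0000]
J4: z=[-0.9951, 0.0696, 0.0698] o=[-0.3790, 0.3573, 0.8968] → [-0.0570, -0.1974, -0.6167, -0.9951, 0.0696, 0.0698]
q̇ = J⁺·V = [-0.8210, -0.5100, 0.3430, -0.3840]

-0.8210 -0.5100 0.3430 -0.3840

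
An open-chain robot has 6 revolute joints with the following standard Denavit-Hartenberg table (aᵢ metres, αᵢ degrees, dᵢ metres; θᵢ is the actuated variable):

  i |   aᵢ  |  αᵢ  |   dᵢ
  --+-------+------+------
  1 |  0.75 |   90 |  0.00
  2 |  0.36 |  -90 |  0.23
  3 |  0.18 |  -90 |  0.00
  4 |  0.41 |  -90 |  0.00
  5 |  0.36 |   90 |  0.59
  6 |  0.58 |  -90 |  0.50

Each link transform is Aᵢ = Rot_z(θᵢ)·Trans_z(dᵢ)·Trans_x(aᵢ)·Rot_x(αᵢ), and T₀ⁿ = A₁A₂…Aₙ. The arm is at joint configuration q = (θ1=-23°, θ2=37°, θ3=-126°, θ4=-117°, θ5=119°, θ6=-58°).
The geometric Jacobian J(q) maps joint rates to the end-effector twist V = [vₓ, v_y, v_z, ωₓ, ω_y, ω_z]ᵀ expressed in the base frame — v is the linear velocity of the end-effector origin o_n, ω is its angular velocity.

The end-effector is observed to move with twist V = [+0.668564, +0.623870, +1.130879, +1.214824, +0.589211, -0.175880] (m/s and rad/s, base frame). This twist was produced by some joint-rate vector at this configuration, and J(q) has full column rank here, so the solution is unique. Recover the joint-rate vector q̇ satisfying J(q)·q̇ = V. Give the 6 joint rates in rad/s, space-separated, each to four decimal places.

0.6760 -0.8190 -0.8220 -0.0820 -0.4240 -0.2570

o_n = [0.2582, 0.1420, 0.2123]
J₁: ẑ×o_n = [-0.1420, 0.2582, 0.0000], ω = ẑ
J2: z=[-0.3907, -0.9205, 0.0000] o=[0.6904, -0.2930, 0.0000] → [-0.1954, 0.0829, -0.5678, -0.3907, -0.9205, 0.0000]
J3: z=[-0.5540, 0.2351, 0.7986] o=[0.8652, -0.6171, 0.2167] → [-0.6073, -0.4872, -0.2778, -0.5540, 0.2351, 0.7986]
J4: z=[0.3651, -0.7935, 0.4869] o=[0.7305, -0.7181, 0.1530] → [-0.4658, -0.2516, -0.0608, 0.3651, -0.7935, 0.4869]
J5: z=[-0.9182, -0.3934, 0.0474] o=[0.6674, -0.5278, 0.5106] → [0.0856, -0.2933, -0.7759, -0.9182, -0.3934, 0.0474]
J6: z=[-0.3116, 0.7908, 0.5268] o=[0.0376, -0.5910, 0.2330] → [-0.4026, 0.1097, -0.4029, -0.3116, 0.7908, 0.5268]
q̇ = J⁺·V = [0.6760, -0.8190, -0.8220, -0.0820, -0.4240, -0.2570]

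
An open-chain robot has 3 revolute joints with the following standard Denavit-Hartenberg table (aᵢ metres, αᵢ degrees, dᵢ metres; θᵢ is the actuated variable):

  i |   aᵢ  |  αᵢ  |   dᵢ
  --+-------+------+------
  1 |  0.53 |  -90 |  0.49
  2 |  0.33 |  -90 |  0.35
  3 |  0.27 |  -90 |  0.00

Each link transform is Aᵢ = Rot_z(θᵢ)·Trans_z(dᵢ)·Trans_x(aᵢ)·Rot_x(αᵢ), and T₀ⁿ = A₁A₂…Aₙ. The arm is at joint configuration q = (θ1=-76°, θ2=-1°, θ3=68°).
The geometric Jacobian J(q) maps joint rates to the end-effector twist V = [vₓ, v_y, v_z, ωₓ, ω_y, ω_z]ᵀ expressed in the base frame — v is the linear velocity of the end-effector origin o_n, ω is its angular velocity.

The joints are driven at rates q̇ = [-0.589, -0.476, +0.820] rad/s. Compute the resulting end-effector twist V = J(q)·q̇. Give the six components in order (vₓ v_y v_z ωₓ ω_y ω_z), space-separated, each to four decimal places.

-0.6661 -0.0113 0.2016 -0.4584 -0.1290 -1.4089

o_n = [0.3292, -0.9084, 0.4975]
J₁: ẑ×o_n = [0.9084, 0.3292, -0.0000], ω = ẑ
J2: z=[0.9703, 0.2419, 0.0000] o=[0.1282, -0.5143, 0.4900] → [0.0018, -0.0073, -0.4311, 0.9703, 0.2419, 0.0000]
J3: z=[0.0042, -0.0169, -0.9998] o=[0.5476, -0.7497, 0.4958] → [-0.1587, 0.2184, -0.0044, 0.0042, -0.0169, -0.9998]
V = J·q̇ = [-0.6661, -0.0113, 0.2016, -0.4584, -0.1290, -1.4089]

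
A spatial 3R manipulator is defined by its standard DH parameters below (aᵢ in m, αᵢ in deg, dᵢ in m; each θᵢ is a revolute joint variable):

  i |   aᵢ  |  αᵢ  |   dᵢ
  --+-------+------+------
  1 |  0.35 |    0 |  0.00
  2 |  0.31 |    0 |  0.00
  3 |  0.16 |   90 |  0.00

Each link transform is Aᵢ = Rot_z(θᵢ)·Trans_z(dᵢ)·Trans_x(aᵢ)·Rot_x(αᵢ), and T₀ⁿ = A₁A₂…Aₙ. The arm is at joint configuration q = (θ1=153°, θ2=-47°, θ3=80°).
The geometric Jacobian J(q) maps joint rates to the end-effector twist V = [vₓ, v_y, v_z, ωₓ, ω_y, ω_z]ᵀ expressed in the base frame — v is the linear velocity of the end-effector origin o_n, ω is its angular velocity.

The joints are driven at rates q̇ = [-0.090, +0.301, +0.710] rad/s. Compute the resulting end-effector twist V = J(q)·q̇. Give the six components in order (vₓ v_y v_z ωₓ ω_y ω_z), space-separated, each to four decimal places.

-0.0332 -0.1365 0.0000 0.0000 0.0000 0.9210

o_n = [-0.5564, 0.4402, 0.0000]
J₁: ẑ×o_n = [-0.4402, -0.5564, 0.0000], ω = ẑ
J2: z=[0.0000, 0.0000, 1.0000] o=[-0.3119, 0.1589, 0.0000] → [-0.2813, -0.2446, 0.0000, 0.0000, 0.0000, 1.0000]
J3: z=[0.0000, 0.0000, 1.0000] o=[-0.3973, 0.4569, 0.0000] → [0.0167, -0.1591, 0.0000, 0.0000, 0.0000, 1.0000]
V = J·q̇ = [-0.0332, -0.1365, 0.0000, 0.0000, 0.0000, 0.9210]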